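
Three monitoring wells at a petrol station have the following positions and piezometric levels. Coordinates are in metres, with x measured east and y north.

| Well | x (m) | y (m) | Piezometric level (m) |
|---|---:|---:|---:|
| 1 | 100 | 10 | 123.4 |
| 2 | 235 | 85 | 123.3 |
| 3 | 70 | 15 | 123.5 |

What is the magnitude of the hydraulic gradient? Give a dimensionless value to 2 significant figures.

With h = a·x + b·y + c and 1 as origin, the differences give:
  135·a + 75·b = -0.1
  (-30)·a + 5·b = +0.1
Eliminate b (×5 and ×75, subtract): 2925·a = -8.00 → a = ∂h/∂x = -0.002735
Back-substitute: b = ∂h/∂y = +0.003590.
|∇h| = √(-0.002735² + 0.003590²) = 0.004513

0.0045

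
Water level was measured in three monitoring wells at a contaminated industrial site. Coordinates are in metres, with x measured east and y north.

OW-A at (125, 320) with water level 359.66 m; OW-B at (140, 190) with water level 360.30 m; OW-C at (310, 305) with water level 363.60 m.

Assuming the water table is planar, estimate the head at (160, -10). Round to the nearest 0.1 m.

361.2 m

Taking OW-A as reference: OW-B−OW-A = (15, -130, +0.64); OW-C−OW-A = (185, -15, +3.94).
Determinant of the coordinate differences = 15·(-15) − 185·(-130) = 23825.
∂h/∂x = [(+0.64)·(-15) − (+3.94)·(-130)] / 23825 = +0.02110
∂h/∂y = [15·(+3.94) − 185·(+0.64)] / 23825 = -0.002489
h(160, -10) = 359.66 + (+0.02110)·(35) + (-0.002489)·(-330) = 359.66 +0.738 +0.821 = 361.220 m.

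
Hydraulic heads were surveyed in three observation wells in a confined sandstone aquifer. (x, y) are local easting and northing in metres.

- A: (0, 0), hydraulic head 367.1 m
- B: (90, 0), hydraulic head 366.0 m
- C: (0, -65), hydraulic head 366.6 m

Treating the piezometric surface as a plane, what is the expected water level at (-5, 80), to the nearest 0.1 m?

367.8 m

∂h/∂x = (366.0 − 367.1) / (90 − 0) = -0.01222
∂h/∂y = (366.6 − 367.1) / (-65 − 0) = +0.007692
h(-5, 80) = 367.1 + (-0.01222)·(-5) + (+0.007692)·(80) = 367.1 +0.061 +0.615 = 367.776 m.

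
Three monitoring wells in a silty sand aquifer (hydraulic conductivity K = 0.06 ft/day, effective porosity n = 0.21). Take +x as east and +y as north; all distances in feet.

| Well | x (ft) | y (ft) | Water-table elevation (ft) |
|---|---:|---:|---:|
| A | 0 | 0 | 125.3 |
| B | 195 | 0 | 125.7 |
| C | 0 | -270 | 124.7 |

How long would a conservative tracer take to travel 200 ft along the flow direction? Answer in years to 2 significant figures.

∂h/∂x = (125.7 − 125.3) / (195 − 0) = +0.002051
∂h/∂y = (124.7 − 125.3) / (-270 − 0) = +0.002222
|∇h| = √(0.002051² + 0.002222²) = 0.003024
Seepage velocity v = K·i/n = 0.06 × 0.003024 / 0.21 = 0.000864 ft/day.
t = 200 / 0.000864 = 2.315e+05 days = 634 years.

630 years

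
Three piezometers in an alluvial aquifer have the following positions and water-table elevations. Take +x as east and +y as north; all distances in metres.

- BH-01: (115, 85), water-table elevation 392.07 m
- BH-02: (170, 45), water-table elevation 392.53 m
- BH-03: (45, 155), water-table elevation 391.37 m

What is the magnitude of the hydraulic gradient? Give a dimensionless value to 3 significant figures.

0.00721

With h = a·x + b·y + c and BH-01 as origin, the differences give:
  55·a + (-40)·b = +0.46
  (-70)·a + 70·b = -0.70
Eliminate b (×70 and ×(-40), subtract): 1050·a = 4.200 → a = ∂h/∂x = +0.004000
Back-substitute: b = ∂h/∂y = -0.006000.
|∇h| = √(0.004000² + -0.006000²) = 0.007211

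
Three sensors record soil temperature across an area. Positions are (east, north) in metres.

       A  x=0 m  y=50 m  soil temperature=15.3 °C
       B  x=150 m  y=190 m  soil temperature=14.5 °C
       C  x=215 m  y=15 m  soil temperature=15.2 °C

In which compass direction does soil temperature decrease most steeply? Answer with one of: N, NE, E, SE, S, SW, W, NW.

With T = a·x + b·y + c and A as origin, the differences give:
  150·a + 140·b = -0.8
  215·a + (-35)·b = -0.1
Eliminate b (×(-35) and ×140, subtract): -35350·a = 42.00 → a = ∂T/∂x = -0.001188
Back-substitute: b = ∂T/∂y = -0.004441.
Steepest decrease is along −∇f = (+0.001188 E, +0.004441 N) → north.

N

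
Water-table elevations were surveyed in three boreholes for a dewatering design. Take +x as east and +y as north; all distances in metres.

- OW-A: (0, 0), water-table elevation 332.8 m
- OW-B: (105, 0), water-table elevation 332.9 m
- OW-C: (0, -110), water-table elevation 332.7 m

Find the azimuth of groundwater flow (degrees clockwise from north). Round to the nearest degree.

∂h/∂x = (332.9 − 332.8) / (105 − 0) = +0.0009524
∂h/∂y = (332.7 − 332.8) / (-110 − 0) = +0.0009091
Flow direction (−∇h) has components (-0.0009524 E, -0.0009091 N).
Azimuth = atan2(E, N) = atan2(-0.0009524, -0.0009091) = 226.3° ≈ 226°.

226°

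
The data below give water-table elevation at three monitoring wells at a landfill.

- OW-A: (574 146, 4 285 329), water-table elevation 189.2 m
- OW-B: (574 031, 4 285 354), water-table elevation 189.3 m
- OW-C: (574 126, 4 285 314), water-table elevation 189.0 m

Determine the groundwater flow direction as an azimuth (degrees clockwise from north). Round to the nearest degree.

188°

With h = a·x + b·y + c and OW-A as origin, the differences give:
  (-115)·a + 25·b = +0.1
  (-20)·a + (-15)·b = -0.2
Eliminate b (×(-15) and ×25, subtract): 2225·a = 3.50 → a = ∂h/∂x = +0.001573
Back-substitute: b = ∂h/∂y = +0.01124.
Flow direction (−∇h) has components (-0.001573 E, -0.01124 N).
Azimuth = atan2(E, N) = atan2(-0.001573, -0.01124) = 188.0° ≈ 188°.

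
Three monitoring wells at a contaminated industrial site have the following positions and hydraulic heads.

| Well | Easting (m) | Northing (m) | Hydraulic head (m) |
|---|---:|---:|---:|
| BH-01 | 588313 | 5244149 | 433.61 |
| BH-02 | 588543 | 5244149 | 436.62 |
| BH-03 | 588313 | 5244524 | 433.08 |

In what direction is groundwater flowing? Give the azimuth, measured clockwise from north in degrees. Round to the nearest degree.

276°

∂h/∂x = (436.62 − 433.61) / (588543 − 588313) = +0.01309
∂h/∂y = (433.08 − 433.61) / (5244524 − 5244149) = -0.001413
Flow direction (−∇h) has components (-0.01309 E, +0.001413 N).
Azimuth = atan2(E, N) = atan2(-0.01309, +0.001413) = 276.2° ≈ 276°.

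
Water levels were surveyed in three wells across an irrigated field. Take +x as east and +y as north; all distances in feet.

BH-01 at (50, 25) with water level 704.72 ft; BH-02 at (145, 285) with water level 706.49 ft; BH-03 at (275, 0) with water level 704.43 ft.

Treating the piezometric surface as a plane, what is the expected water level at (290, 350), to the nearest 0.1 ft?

706.9 ft

With h = a·x + b·y + c and BH-01 as origin, the differences give:
  95·a + 260·b = +1.77
  225·a + (-25)·b = -0.29
Eliminate b (×(-25) and ×260, subtract): -60875·a = 31.150 → a = ∂h/∂x = -0.0005117
Back-substitute: b = ∂h/∂y = +0.006995.
h(290, 350) = 704.72 + (-0.0005117)·(240) + (+0.006995)·(325) = 704.72 -0.123 +2.273 = 706.870 ft.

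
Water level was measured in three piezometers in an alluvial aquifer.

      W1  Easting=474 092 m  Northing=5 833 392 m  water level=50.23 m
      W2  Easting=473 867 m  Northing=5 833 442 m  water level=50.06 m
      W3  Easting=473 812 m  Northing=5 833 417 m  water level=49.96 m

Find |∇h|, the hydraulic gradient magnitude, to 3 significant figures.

0.00192

Differences from W1: to W2 (Δx, Δy, Δh) = (-225, 50, -0.17); to W3 = (-280, 25, -0.27).
Determinant of the coordinate differences = (-225)·25 − (-280)·50 = 8375.
∂h/∂x = [(-0.17)·25 − (-0.27)·50] / 8375 = +0.001104
∂h/∂y = [(-225)·(-0.27) − (-280)·(-0.17)] / 8375 = +0.001570
|∇h| = √(0.001104² + 0.001570²) = 0.001919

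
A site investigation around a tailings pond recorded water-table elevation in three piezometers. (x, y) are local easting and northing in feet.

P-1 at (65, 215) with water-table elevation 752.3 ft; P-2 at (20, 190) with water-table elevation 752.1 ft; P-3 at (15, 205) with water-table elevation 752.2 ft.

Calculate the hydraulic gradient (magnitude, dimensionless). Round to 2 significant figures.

Differences from P-1: to P-2 (Δx, Δy, Δh) = (-45, -25, -0.2); to P-3 = (-50, -10, -0.1).
Solve a·Δx + b·Δy = Δh: det = (-45)·(-10) − (-50)·(-25) = -800.
∂h/∂x = [(-0.2)·(-10) − (-0.1)·(-25)] / -800 = +0.0006250
∂h/∂y = [(-45)·(-0.1) − (-50)·(-0.2)] / -800 = +0.006875
|∇h| = √(0.0006250² + 0.006875²) = 0.006903

0.0069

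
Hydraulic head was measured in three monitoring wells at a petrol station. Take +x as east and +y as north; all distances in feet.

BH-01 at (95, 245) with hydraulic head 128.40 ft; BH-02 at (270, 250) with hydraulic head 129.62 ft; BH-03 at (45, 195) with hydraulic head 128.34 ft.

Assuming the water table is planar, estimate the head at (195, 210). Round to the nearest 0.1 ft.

129.3 ft

Taking BH-01 as reference: BH-02−BH-01 = (175, 5, +1.22); BH-03−BH-01 = (-50, -50, -0.06).
Solve a·Δx + b·Δy = Δh: det = 175·(-50) − (-50)·5 = -8500.
∂h/∂x = [(+1.22)·(-50) − (-0.06)·5] / -8500 = +0.007141
∂h/∂y = [175·(-0.06) − (-50)·(+1.22)] / -8500 = -0.005941
h(195, 210) = 128.40 + (+0.007141)·(100) + (-0.005941)·(-35) = 128.40 +0.714 +0.208 = 129.322 ft.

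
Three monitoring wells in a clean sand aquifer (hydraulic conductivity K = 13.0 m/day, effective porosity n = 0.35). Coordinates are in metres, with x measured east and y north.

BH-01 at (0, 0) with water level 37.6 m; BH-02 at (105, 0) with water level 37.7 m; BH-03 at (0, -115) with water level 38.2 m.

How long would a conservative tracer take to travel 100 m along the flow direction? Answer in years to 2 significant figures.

∂h/∂x = (37.7 − 37.6) / (105 − 0) = +0.0009524
∂h/∂y = (38.2 − 37.6) / (-115 − 0) = -0.005217
|∇h| = √(0.0009524² + -0.005217²) = 0.005303
Seepage velocity v = K·i/n = 13.0 × 0.005303 / 0.35 = 0.197 m/day.
t = 100 / 0.197 = 507.6 days = 1.39 years.

1.4 years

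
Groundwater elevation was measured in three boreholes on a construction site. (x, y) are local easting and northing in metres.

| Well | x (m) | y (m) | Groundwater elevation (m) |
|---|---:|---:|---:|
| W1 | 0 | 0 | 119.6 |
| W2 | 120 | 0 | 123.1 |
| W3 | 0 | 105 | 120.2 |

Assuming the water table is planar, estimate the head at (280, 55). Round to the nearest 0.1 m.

128.1 m

∂h/∂x = (123.1 − 119.6) / (120 − 0) = +0.02917
∂h/∂y = (120.2 − 119.6) / (105 − 0) = +0.005714
h(280, 55) = 119.6 + (+0.02917)·(280) + (+0.005714)·(55) = 119.6 +8.167 +0.314 = 128.081 m.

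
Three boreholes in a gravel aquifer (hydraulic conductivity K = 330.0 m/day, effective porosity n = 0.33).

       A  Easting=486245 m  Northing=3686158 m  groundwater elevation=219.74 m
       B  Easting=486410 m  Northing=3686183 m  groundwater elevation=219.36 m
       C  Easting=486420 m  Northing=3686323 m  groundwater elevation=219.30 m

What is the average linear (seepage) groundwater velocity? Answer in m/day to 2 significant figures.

Three-point gradient (reference A): Δ to B = (165, 25, -0.38), Δ to C = (175, 165, -0.44).
∂h/∂x = -0.002263, ∂h/∂y = -0.0002670 (det = 22850).
|∇h| = √(-0.002263² + -0.0002670²) = 0.002279
Seepage velocity v = K·i/n = 330.0 × 0.002279 / 0.33 = 2.279 m/day.

2.3 m/day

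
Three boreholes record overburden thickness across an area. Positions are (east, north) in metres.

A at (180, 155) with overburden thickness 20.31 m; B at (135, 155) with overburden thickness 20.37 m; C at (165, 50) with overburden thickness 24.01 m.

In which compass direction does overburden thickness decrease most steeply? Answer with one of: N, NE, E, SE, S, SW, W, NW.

N

Differences from A: to B (Δx, Δy, Δh) = (-45, 0, +0.06); to C = (-15, -105, +3.70).
Solve a·Δx + b·Δy = Δd: det = (-45)·(-105) − (-15)·0 = 4725.
∂d/∂x = [(+0.06)·(-105) − (+3.70)·0] / 4725 = -0.001333
∂d/∂y = [(-45)·(+3.70) − (-15)·(+0.06)] / 4725 = -0.03505
Steepest decrease is along −∇f = (+0.001333 E, +0.03505 N) → north.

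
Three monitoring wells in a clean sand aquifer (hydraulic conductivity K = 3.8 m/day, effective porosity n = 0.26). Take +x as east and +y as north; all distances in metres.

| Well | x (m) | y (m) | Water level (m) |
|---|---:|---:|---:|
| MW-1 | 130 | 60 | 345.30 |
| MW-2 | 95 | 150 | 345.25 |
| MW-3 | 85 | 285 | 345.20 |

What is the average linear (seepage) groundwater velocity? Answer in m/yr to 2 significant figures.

3.6 m/yr

Differences from MW-1: to MW-2 (Δx, Δy, Δh) = (-35, 90, -0.05); to MW-3 = (-45, 225, -0.10).
Determinant of the coordinate differences = (-35)·225 − (-45)·90 = -3825.
∂h/∂x = [(-0.05)·225 − (-0.10)·90] / -3825 = +0.0005882
∂h/∂y = [(-35)·(-0.10) − (-45)·(-0.05)] / -3825 = -0.0003268
|∇h| = √(0.0005882² + -0.0003268²) = 0.0006729
Seepage velocity v = K·i/n = 3.8 × 0.0006729 / 0.26 = 0.009835 m/day = 3.592 m/yr.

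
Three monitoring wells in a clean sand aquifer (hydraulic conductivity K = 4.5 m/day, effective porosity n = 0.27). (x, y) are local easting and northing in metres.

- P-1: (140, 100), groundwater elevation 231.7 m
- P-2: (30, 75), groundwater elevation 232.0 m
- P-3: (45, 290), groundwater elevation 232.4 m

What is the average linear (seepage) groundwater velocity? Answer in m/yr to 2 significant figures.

Taking P-1 as reference: P-2−P-1 = (-110, -25, +0.3); P-3−P-1 = (-95, 190, +0.7).
Determinant of the coordinate differences = (-110)·190 − (-95)·(-25) = -23275.
∂h/∂x = [(+0.3)·190 − (+0.7)·(-25)] / -23275 = -0.003201
∂h/∂y = [(-110)·(+0.7) − (-95)·(+0.3)] / -23275 = +0.002084
|∇h| = √(-0.003201² + 0.002084²) = 0.00382
Seepage velocity v = K·i/n = 4.5 × 0.00382 / 0.27 = 0.06367 m/day = 23.26 m/yr.

23 m/yr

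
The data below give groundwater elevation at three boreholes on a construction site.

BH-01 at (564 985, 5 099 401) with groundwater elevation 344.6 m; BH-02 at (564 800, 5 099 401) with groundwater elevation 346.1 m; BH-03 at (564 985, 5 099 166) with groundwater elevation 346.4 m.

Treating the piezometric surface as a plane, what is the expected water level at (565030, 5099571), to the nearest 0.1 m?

342.9 m

∂h/∂x = (346.1 − 344.6) / (564800 − 564985) = -0.008108
∂h/∂y = (346.4 − 344.6) / (5099166 − 5099401) = -0.007660
h(565030, 5099571) = 344.6 + (-0.008108)·(45) + (-0.007660)·(170) = 344.6 -0.365 -1.302 = 342.933 m.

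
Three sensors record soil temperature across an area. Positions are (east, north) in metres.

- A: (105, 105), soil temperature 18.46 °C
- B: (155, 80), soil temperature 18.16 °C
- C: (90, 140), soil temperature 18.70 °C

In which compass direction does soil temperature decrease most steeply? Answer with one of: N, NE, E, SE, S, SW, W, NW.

SE

Taking A as reference: B−A = (50, -25, -0.30); C−A = (-15, 35, +0.24).
Solve a·Δx + b·Δy = ΔT: det = 50·35 − (-15)·(-25) = 1375.
∂T/∂x = [(-0.30)·35 − (+0.24)·(-25)] / 1375 = -0.003273
∂T/∂y = [50·(+0.24) − (-15)·(-0.30)] / 1375 = +0.005455
Steepest decrease is along −∇f = (+0.003273 E, -0.005455 N) → southeast.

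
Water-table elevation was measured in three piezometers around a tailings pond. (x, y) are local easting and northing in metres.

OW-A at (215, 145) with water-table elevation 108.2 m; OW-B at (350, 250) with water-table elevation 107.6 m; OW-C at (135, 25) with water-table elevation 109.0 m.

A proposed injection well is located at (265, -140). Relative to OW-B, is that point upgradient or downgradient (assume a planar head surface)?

Taking OW-A as reference: OW-B−OW-A = (135, 105, -0.6); OW-C−OW-A = (-80, -120, +0.8).
Solve a·Δx + b·Δy = Δh: det = 135·(-120) − (-80)·105 = -7800.
∂h/∂x = [(-0.6)·(-120) − (+0.8)·105] / -7800 = +0.001538
∂h/∂y = [135·(+0.8) − (-80)·(-0.6)] / -7800 = -0.007692
Head at (265, -140) = 108.2 + (+0.001538)·(50) + (-0.007692)·(-285) = 110.47 m.
That is higher than the 107.6 m at OW-B, so the point is upgradient.

upgradient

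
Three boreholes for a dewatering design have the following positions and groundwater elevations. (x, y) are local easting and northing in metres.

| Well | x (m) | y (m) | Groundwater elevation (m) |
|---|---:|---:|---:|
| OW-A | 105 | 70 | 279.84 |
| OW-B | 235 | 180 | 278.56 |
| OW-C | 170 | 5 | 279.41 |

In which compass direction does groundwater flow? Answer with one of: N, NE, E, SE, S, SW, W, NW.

Taking OW-A as reference: OW-B−OW-A = (130, 110, -1.28); OW-C−OW-A = (65, -65, -0.43).
Determinant of the coordinate differences = 130·(-65) − 65·110 = -15600.
∂h/∂x = [(-1.28)·(-65) − (-0.43)·110] / -15600 = -0.008365
∂h/∂y = [130·(-0.43) − 65·(-1.28)] / -15600 = -0.001750
Flow = −∇h = (+0.008365 east, +0.001750 north), which points east.

E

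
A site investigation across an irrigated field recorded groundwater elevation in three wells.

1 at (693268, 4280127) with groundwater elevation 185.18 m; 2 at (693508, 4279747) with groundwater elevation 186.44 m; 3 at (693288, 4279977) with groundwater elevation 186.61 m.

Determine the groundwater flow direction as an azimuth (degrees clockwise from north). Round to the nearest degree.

048°

With h = a·x + b·y + c and 1 as origin, the differences give:
  240·a + (-380)·b = +1.26
  20·a + (-150)·b = +1.43
Eliminate b (×(-150) and ×(-380), subtract): -28400·a = 354.400 → a = ∂h/∂x = -0.01248
Back-substitute: b = ∂h/∂y = -0.01120.
Flow direction (−∇h) has components (+0.01248 E, +0.01120 N).
Azimuth = atan2(E, N) = atan2(+0.01248, +0.01120) = 48.1° ≈ 048°.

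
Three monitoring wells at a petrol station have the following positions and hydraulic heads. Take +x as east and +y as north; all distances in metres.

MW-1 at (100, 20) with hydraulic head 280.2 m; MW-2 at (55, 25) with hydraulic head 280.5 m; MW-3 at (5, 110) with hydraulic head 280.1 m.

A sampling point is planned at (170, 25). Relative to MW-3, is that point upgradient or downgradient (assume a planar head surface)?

Differences from MW-1: to MW-2 (Δx, Δy, Δh) = (-45, 5, +0.3); to MW-3 = (-95, 90, -0.1).
Solve a·Δx + b·Δy = Δh: det = (-45)·90 − (-95)·5 = -3575.
∂h/∂x = [(+0.3)·90 − (-0.1)·5] / -3575 = -0.007692
∂h/∂y = [(-45)·(-0.1) − (-95)·(+0.3)] / -3575 = -0.009231
Head at (170, 25) = 280.2 + (-0.007692)·(70) + (-0.009231)·(5) = 279.62 m.
That is lower than the 280.1 m at MW-3, so the point is downgradient.

downgradient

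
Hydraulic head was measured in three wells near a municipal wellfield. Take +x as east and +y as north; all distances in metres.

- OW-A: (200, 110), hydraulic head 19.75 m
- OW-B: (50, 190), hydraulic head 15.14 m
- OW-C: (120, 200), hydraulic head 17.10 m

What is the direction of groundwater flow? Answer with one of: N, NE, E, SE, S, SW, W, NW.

W

Three-point gradient (reference OW-A): Δ to OW-B = (-150, 80, -4.61), Δ to OW-C = (-80, 90, -2.65).
∂h/∂x = +0.02858, ∂h/∂y = -0.004042 (det = -7100).
Flow = −∇h = (-0.02858 east, +0.004042 north), which points west.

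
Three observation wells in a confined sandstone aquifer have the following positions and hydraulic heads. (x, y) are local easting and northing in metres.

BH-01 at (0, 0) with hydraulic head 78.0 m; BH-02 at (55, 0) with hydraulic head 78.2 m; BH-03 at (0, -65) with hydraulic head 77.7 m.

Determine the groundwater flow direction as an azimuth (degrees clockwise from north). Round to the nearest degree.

∂h/∂x = (78.2 − 78.0) / (55 − 0) = +0.003636
∂h/∂y = (77.7 − 78.0) / (-65 − 0) = +0.004615
Flow direction (−∇h) has components (-0.003636 E, -0.004615 N).
Azimuth = atan2(E, N) = atan2(-0.003636, -0.004615) = 218.2° ≈ 218°.

218°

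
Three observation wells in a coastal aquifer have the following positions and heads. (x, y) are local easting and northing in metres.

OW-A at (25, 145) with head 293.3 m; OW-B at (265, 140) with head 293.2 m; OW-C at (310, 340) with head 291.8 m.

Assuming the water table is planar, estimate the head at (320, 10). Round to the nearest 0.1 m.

294.1 m

Three-point gradient (reference OW-A): Δ to OW-B = (240, -5, -0.1), Δ to OW-C = (285, 195, -1.5).
∂h/∂x = -0.0005599, ∂h/∂y = -0.006874 (det = 48225).
h(320, 10) = 293.3 + (-0.0005599)·(295) + (-0.006874)·(-135) = 293.3 -0.165 +0.928 = 294.063 m.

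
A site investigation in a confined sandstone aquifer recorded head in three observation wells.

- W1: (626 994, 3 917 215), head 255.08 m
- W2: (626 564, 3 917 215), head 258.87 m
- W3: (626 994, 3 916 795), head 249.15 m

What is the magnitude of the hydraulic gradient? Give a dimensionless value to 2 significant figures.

∂h/∂x = (258.87 − 255.08) / (626564 − 626994) = -0.008814
∂h/∂y = (249.15 − 255.08) / (3916795 − 3917215) = +0.01412
|∇h| = √(-0.008814² + 0.01412²) = 0.01665

0.017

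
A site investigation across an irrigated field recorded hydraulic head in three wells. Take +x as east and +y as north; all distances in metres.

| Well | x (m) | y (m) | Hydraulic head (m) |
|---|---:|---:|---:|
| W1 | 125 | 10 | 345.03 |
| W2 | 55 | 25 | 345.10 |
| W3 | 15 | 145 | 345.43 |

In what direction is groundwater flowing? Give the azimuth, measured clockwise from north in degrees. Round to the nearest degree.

Three-point gradient (reference W1): Δ to W2 = (-70, 15, +0.07), Δ to W3 = (-110, 135, +0.40).
∂h/∂x = -0.0004423, ∂h/∂y = +0.002603 (det = -7800).
Flow direction (−∇h) has components (+0.0004423 E, -0.002603 N).
Azimuth = atan2(E, N) = atan2(+0.0004423, -0.002603) = 170.4° ≈ 170°.

170°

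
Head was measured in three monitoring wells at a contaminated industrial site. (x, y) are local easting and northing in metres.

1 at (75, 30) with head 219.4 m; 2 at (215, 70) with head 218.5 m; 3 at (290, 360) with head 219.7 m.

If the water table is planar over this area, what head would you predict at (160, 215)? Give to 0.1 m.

219.9 m

With h = a·x + b·y + c and 1 as origin, the differences give:
  140·a + 40·b = -0.9
  215·a + 330·b = +0.3
Eliminate b (×330 and ×40, subtract): 37600·a = -309.00 → a = ∂h/∂x = -0.008218
Back-substitute: b = ∂h/∂y = +0.006263.
h(160, 215) = 219.4 + (-0.008218)·(85) + (+0.006263)·(185) = 219.4 -0.699 +1.159 = 219.860 m.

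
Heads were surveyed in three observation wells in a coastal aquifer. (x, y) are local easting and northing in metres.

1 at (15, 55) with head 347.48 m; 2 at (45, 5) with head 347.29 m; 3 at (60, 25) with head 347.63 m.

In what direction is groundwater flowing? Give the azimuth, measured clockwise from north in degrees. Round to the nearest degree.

225°

With h = a·x + b·y + c and 1 as origin, the differences give:
  30·a + (-50)·b = -0.19
  45·a + (-30)·b = +0.15
Eliminate b (×(-30) and ×(-50), subtract): 1350·a = 13.200 → a = ∂h/∂x = +0.009778
Back-substitute: b = ∂h/∂y = +0.009667.
Flow direction (−∇h) has components (-0.009778 E, -0.009667 N).
Azimuth = atan2(E, N) = atan2(-0.009778, -0.009667) = 225.3° ≈ 225°.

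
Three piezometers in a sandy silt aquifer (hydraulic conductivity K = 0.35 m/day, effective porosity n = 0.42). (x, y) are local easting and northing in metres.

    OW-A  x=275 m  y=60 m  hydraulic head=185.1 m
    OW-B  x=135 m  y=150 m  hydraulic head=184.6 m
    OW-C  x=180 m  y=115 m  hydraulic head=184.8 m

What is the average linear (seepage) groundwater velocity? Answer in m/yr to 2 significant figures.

Three-point gradient (reference OW-A): Δ to OW-B = (-140, 90, -0.5), Δ to OW-C = (-95, 55, -0.3).
∂h/∂x = -0.0005882, ∂h/∂y = -0.006471 (det = 850).
|∇h| = √(-0.0005882² + -0.006471²) = 0.006498
Seepage velocity v = K·i/n = 0.35 × 0.006498 / 0.42 = 0.005415 m/day = 1.978 m/yr.

2.0 m/yr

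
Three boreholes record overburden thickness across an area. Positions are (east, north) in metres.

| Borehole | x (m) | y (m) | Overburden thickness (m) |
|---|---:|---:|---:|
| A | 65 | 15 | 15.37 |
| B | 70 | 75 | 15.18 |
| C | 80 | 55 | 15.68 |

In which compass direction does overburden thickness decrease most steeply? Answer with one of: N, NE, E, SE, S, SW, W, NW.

Taking A as reference: B−A = (5, 60, -0.19); C−A = (15, 40, +0.31).
Determinant of the coordinate differences = 5·40 − 15·60 = -700.
∂d/∂x = [(-0.19)·40 − (+0.31)·60] / -700 = +0.03743
∂d/∂y = [5·(+0.31) − 15·(-0.19)] / -700 = -0.006286
Steepest decrease is along −∇f = (-0.03743 E, +0.006286 N) → west.

W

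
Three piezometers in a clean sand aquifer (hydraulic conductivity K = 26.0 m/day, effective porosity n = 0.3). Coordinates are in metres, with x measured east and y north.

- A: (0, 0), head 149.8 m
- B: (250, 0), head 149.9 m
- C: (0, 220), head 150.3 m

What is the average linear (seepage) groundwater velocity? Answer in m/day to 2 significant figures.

∂h/∂x = (149.9 − 149.8) / (250 − 0) = +0.0004000
∂h/∂y = (150.3 − 149.8) / (220 − 0) = +0.002273
|∇h| = √(0.0004000² + 0.002273²) = 0.002308
Seepage velocity v = K·i/n = 26.0 × 0.002308 / 0.3 = 0.2 m/day.

0.20 m/day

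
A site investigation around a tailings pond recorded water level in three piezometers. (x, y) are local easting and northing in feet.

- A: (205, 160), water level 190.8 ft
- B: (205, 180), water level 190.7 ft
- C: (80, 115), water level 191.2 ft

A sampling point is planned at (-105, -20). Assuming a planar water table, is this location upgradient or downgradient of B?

upgradient

With h = a·x + b·y + c and A as origin, the differences give:
  0·a + 20·b = -0.1
  (-125)·a + (-45)·b = +0.4
Eliminate b (×(-45) and ×20, subtract): 2500·a = -3.50 → a = ∂h/∂x = -0.001400
Back-substitute: b = ∂h/∂y = -0.005000.
Head at (-105, -20) = 190.8 + (-0.001400)·(-310) + (-0.005000)·(-180) = 192.13 ft.
That is higher than the 190.7 ft at B, so the point is upgradient.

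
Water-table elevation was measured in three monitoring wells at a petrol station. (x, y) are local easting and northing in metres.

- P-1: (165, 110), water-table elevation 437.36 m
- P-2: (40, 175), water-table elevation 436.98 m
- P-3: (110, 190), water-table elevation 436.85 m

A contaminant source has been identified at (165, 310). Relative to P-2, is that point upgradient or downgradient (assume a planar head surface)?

downgradient

Taking P-1 as reference: P-2−P-1 = (-125, 65, -0.38); P-3−P-1 = (-55, 80, -0.51).
Solve a·Δx + b·Δy = Δh: det = (-125)·80 − (-55)·65 = -6425.
∂h/∂x = [(-0.38)·80 − (-0.51)·65] / -6425 = -0.0004280
∂h/∂y = [(-125)·(-0.51) − (-55)·(-0.38)] / -6425 = -0.006669
Head at (165, 310) = 437.36 + (-0.0004280)·(0) + (-0.006669)·(200) = 436.03 m.
That is lower than the 436.98 m at P-2, so the point is downgradient.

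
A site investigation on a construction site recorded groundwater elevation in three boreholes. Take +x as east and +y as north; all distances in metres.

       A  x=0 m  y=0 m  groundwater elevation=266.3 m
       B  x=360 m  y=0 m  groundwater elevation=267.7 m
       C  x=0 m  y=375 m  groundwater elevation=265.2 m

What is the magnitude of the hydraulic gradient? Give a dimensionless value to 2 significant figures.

0.0049

∂h/∂x = (267.7 − 266.3) / (360 − 0) = +0.003889
∂h/∂y = (265.2 − 266.3) / (375 − 0) = -0.002933
|∇h| = √(0.003889² + -0.002933²) = 0.004871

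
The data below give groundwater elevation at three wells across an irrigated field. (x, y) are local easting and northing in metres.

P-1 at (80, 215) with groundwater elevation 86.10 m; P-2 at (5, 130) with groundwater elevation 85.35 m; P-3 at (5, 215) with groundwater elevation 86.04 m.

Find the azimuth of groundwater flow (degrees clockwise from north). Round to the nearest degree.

Taking P-1 as reference: P-2−P-1 = (-75, -85, -0.75); P-3−P-1 = (-75, 0, -0.06).
Solve a·Δx + b·Δy = Δh: det = (-75)·0 − (-75)·(-85) = -6375.
∂h/∂x = [(-0.75)·0 − (-0.06)·(-85)] / -6375 = +0.0008000
∂h/∂y = [(-75)·(-0.06) − (-75)·(-0.75)] / -6375 = +0.008118
Flow direction (−∇h) has components (-0.0008000 E, -0.008118 N).
Azimuth = atan2(E, N) = atan2(-0.0008000, -0.008118) = 185.6° ≈ 186°.

186°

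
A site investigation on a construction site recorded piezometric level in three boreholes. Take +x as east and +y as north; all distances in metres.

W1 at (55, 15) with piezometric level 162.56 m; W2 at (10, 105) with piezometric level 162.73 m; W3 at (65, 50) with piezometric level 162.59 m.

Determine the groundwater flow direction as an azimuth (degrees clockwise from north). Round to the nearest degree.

133°

With h = a·x + b·y + c and W1 as origin, the differences give:
  (-45)·a + 90·b = +0.17
  10·a + 35·b = +0.03
Eliminate b (×35 and ×90, subtract): -2475·a = 3.250 → a = ∂h/∂x = -0.001313
Back-substitute: b = ∂h/∂y = +0.001232.
Flow direction (−∇h) has components (+0.001313 E, -0.001232 N).
Azimuth = atan2(E, N) = atan2(+0.001313, -0.001232) = 133.2° ≈ 133°.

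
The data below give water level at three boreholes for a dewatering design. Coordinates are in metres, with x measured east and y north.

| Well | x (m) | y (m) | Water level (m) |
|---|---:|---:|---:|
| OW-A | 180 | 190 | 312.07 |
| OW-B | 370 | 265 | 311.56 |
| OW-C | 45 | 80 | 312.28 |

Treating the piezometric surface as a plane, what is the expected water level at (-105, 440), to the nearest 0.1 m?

313.8 m

Differences from OW-A: to OW-B (Δx, Δy, Δh) = (190, 75, -0.51); to OW-C = (-135, -110, +0.21).
Solve a·Δx + b·Δy = Δh: det = 190·(-110) − (-135)·75 = -10775.
∂h/∂x = [(-0.51)·(-110) − (+0.21)·75] / -10775 = -0.003745
∂h/∂y = [190·(+0.21) − (-135)·(-0.51)] / -10775 = +0.002687
h(-105, 440) = 312.07 + (-0.003745)·(-285) + (+0.002687)·(250) = 312.07 +1.067 +0.672 = 313.809 m.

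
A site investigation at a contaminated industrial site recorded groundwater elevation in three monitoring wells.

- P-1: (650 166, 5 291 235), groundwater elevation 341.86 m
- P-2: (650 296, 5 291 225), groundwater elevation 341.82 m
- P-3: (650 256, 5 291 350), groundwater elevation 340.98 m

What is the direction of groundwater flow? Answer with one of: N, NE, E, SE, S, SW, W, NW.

Three-point gradient (reference P-1): Δ to P-2 = (130, -10, -0.04), Δ to P-3 = (90, 115, -0.88).
∂h/∂x = -0.0008454, ∂h/∂y = -0.006991 (det = 15850).
Flow = −∇h = (+0.0008454 east, +0.006991 north), which points north.

N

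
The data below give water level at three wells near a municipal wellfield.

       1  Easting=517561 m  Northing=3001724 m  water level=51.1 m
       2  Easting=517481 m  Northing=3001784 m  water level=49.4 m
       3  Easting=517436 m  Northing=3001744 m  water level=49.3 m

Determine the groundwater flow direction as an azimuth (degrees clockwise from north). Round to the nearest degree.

Taking 1 as reference: 2−1 = (-80, 60, -1.7); 3−1 = (-125, 20, -1.8).
Solve a·Δx + b·Δy = Δh: det = (-80)·20 − (-125)·60 = 5900.
∂h/∂x = [(-1.7)·20 − (-1.8)·60] / 5900 = +0.01254
∂h/∂y = [(-80)·(-1.8) − (-125)·(-1.7)] / 5900 = -0.01161
Flow direction (−∇h) has components (-0.01254 E, +0.01161 N).
Azimuth = atan2(E, N) = atan2(-0.01254, +0.01161) = 312.8° ≈ 313°.

313°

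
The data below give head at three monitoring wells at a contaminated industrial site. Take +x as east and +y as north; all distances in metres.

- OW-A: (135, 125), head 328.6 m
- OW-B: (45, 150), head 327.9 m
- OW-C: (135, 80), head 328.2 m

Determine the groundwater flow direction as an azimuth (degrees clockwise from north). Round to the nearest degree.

With h = a·x + b·y + c and OW-A as origin, the differences give:
  (-90)·a + 25·b = -0.7
  0·a + (-45)·b = -0.4
Eliminate b (×(-45) and ×25, subtract): 4050·a = 41.50 → a = ∂h/∂x = +0.01025
Back-substitute: b = ∂h/∂y = +0.008889.
Flow direction (−∇h) has components (-0.01025 E, -0.008889 N).
Azimuth = atan2(E, N) = atan2(-0.01025, -0.008889) = 229.1° ≈ 229°.

229°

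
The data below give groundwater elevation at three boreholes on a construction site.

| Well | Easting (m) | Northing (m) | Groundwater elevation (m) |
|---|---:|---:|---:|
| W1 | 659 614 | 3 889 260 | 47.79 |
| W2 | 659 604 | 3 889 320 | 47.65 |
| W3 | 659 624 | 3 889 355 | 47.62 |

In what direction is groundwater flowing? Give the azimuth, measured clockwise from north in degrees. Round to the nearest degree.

Differences from W1: to W2 (Δx, Δy, Δh) = (-10, 60, -0.14); to W3 = (10, 95, -0.17).
Solve a·Δx + b·Δy = Δh: det = (-10)·95 − 10·60 = -1550.
∂h/∂x = [(-0.14)·95 − (-0.17)·60] / -1550 = +0.002000
∂h/∂y = [(-10)·(-0.17) − 10·(-0.14)] / -1550 = -0.002000
Flow direction (−∇h) has components (-0.002000 E, +0.002000 N).
Azimuth = atan2(E, N) = atan2(-0.002000, +0.002000) = 315.0° ≈ 315°.

315°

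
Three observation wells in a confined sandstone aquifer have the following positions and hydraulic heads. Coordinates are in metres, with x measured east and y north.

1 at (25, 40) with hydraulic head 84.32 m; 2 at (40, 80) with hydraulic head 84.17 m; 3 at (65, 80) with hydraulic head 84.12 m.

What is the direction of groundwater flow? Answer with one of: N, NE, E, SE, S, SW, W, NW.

Three-point gradient (reference 1): Δ to 2 = (15, 40, -0.15), Δ to 3 = (40, 40, -0.20).
∂h/∂x = -0.002000, ∂h/∂y = -0.003000 (det = -1000).
Flow = −∇h = (+0.002000 east, +0.003000 north), which points northeast.

NE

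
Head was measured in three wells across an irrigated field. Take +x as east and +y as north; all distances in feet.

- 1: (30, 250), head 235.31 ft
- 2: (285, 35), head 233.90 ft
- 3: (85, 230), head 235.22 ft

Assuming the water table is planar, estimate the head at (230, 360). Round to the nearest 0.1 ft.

Differences from 1: to 2 (Δx, Δy, Δh) = (255, -215, -1.41); to 3 = (55, -20, -0.09).
Determinant of the coordinate differences = 255·(-20) − 55·(-215) = 6725.
∂h/∂x = [(-1.41)·(-20) − (-0.09)·(-215)] / 6725 = +0.001316
∂h/∂y = [255·(-0.09) − 55·(-1.41)] / 6725 = +0.008119
h(230, 360) = 235.31 + (+0.001316)·(200) + (+0.008119)·(110) = 235.31 +0.263 +0.893 = 236.466 ft.

236.5 ft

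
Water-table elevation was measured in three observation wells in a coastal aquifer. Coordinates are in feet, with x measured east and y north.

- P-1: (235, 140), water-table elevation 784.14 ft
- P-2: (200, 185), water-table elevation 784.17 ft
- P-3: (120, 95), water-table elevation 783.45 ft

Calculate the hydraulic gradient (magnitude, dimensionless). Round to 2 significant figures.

Taking P-1 as reference: P-2−P-1 = (-35, 45, +0.03); P-3−P-1 = (-115, -45, -0.69).
Solve a·Δx + b·Δy = Δh: det = (-35)·(-45) − (-115)·45 = 6750.
∂h/∂x = [(+0.03)·(-45) − (-0.69)·45] / 6750 = +0.004400
∂h/∂y = [(-35)·(-0.69) − (-115)·(+0.03)] / 6750 = +0.004089
|∇h| = √(0.004400² + 0.004089²) = 0.006007

0.0060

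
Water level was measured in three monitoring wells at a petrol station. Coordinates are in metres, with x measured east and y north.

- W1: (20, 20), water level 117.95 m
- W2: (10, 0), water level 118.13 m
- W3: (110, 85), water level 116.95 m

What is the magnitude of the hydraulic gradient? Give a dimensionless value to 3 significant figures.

Taking W1 as reference: W2−W1 = (-10, -20, +0.18); W3−W1 = (90, 65, -1.00).
Determinant of the coordinate differences = (-10)·65 − 90·(-20) = 1150.
∂h/∂x = [(+0.18)·65 − (-1.00)·(-20)] / 1150 = -0.007217
∂h/∂y = [(-10)·(-1.00) − 90·(+0.18)] / 1150 = -0.005391
|∇h| = √(-0.007217² + -0.005391²) = 0.009008

0.00901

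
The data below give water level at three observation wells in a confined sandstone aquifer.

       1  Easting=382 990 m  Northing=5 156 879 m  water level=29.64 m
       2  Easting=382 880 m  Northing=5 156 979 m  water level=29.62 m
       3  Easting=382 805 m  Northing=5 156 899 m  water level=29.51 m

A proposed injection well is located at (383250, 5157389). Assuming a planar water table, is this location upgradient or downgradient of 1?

upgradient

Three-point gradient (reference 1): Δ to 2 = (-110, 100, -0.02), Δ to 3 = (-185, 20, -0.13).
∂h/∂x = +0.0007730, ∂h/∂y = +0.0006503 (det = 16300).
Head at (383250, 5157389) = 29.64 + (+0.0007730)·(260) + (+0.0006503)·(510) = 30.17 m.
That is higher than the 29.64 m at 1, so the point is upgradient.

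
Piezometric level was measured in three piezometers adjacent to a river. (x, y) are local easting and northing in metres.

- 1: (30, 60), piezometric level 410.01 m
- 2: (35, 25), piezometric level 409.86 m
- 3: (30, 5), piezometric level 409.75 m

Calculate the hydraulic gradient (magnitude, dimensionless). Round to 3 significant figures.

0.00565

With h = a·x + b·y + c and 1 as origin, the differences give:
  5·a + (-35)·b = -0.15
  0·a + (-55)·b = -0.26
Eliminate b (×(-55) and ×(-35), subtract): -275·a = -0.850 → a = ∂h/∂x = +0.003091
Back-substitute: b = ∂h/∂y = +0.004727.
|∇h| = √(0.003091² + 0.004727²) = 0.005648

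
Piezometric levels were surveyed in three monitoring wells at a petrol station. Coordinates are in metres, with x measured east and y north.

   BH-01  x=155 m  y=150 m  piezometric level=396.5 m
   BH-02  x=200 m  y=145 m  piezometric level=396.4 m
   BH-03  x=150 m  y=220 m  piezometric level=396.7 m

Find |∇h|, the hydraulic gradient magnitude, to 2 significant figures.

0.0033

Differences from BH-01: to BH-02 (Δx, Δy, Δh) = (45, -5, -0.1); to BH-03 = (-5, 70, +0.2).
Determinant of the coordinate differences = 45·70 − (-5)·(-5) = 3125.
∂h/∂x = [(-0.1)·70 − (+0.2)·(-5)] / 3125 = -0.001920
∂h/∂y = [45·(+0.2) − (-5)·(-0.1)] / 3125 = +0.002720
|∇h| = √(-0.001920² + 0.002720²) = 0.003329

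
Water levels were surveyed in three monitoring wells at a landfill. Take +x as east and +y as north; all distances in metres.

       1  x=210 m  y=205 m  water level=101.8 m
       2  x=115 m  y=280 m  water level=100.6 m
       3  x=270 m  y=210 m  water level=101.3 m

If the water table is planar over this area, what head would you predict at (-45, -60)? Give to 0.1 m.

Differences from 1: to 2 (Δx, Δy, Δh) = (-95, 75, -1.2); to 3 = (60, 5, -0.5).
Determinant of the coordinate differences = (-95)·5 − 60·75 = -4975.
∂h/∂x = [(-1.2)·5 − (-0.5)·75] / -4975 = -0.006332
∂h/∂y = [(-95)·(-0.5) − 60·(-1.2)] / -4975 = -0.02402
h(-45, -60) = 101.8 + (-0.006332)·(-255) + (-0.02402)·(-265) = 101.8 +1.615 +6.365 = 109.780 m.

109.8 m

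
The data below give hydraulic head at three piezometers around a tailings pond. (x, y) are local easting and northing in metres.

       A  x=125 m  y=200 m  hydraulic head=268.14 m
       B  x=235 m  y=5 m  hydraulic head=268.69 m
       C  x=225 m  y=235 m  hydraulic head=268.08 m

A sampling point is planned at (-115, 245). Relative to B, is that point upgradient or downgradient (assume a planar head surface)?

downgradient

Taking A as reference: B−A = (110, -195, +0.55); C−A = (100, 35, -0.06).
Determinant of the coordinate differences = 110·35 − 100·(-195) = 23350.
∂h/∂x = [(+0.55)·35 − (-0.06)·(-195)] / 23350 = +0.0003233
∂h/∂y = [110·(-0.06) − 100·(+0.55)] / 23350 = -0.002638
Head at (-115, 245) = 268.14 + (+0.0003233)·(-240) + (-0.002638)·(45) = 267.94 m.
That is lower than the 268.69 m at B, so the point is downgradient.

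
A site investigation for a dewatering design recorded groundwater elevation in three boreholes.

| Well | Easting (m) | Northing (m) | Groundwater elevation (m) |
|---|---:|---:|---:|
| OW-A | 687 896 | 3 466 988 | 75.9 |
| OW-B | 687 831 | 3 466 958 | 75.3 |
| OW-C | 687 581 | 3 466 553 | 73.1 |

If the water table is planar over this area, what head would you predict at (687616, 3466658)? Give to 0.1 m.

Taking OW-A as reference: OW-B−OW-A = (-65, -30, -0.6); OW-C−OW-A = (-315, -435, -2.8).
Determinant of the coordinate differences = (-65)·(-435) − (-315)·(-30) = 18825.
∂h/∂x = [(-0.6)·(-435) − (-2.8)·(-30)] / 18825 = +0.009402
∂h/∂y = [(-65)·(-2.8) − (-315)·(-0.6)] / 18825 = -0.0003718
h(687616, 3466658) = 75.9 + (+0.009402)·(-280) + (-0.0003718)·(-330) = 75.9 -2.633 +0.123 = 73.390 m.

73.4 m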